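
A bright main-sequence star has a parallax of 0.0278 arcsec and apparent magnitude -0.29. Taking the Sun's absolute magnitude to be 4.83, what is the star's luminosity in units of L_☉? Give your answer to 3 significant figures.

d = 1/p = 1/0.0278″ = 35.97 pc
M = m − 5 log₁₀ d + 5 = -0.29 − 5·1.5560 + 5 = -3.070
M − M_☉ = -3.070 − 4.83 = -7.900
L/L_☉ = 10^(−0.4 × -7.900) = 1445

L/L_☉ ≈ 1450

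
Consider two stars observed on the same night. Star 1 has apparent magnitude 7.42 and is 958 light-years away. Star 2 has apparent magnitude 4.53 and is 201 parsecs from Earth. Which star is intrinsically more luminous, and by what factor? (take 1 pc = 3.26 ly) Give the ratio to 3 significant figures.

Star 1: d = 958 ly / 3.26 = 293.9 pc
Star 1: M = m − 5 log₁₀ d + 5 = 7.42 − 5·2.4681 + 5 = 0.079
Star 2: M = m − 5 log₁₀ d + 5 = 4.53 − 5·2.3032 + 5 = -1.986
ΔM = M_1 − M_2 = 0.079 − (-1.986) = 2.065; smaller M is more luminous → Star 2.
L ratio = 10^(0.4 |ΔM|) = 10^0.826 = 6.700

Star 2 is more luminous, by a factor of 6.70.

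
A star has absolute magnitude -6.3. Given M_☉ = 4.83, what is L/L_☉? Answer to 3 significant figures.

L/L_☉ ≈ 28300

M − M_☉ = -6.3 − 4.83 = -11.130
L/L_☉ = 10^(−0.4 (M − M_☉)) = 10^4.452 = 28310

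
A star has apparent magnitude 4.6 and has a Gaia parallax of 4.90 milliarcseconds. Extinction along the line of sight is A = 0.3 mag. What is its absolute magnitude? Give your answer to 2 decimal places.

M ≈ -2.25

p = 4.90 mas = 4.90×10^-3″ → d = 1/p = 204.1 pc
5 log₁₀(d/10 pc) = 5 log₁₀(204.1) − 5 = 6.549
M = m − 5 log₁₀(d/10) − A = 4.6 − 6.549 − 0.3 = -2.249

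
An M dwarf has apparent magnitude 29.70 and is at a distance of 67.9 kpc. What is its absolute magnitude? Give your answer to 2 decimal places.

d = 67.9 kpc = 67900 pc
5 log₁₀(d/10 pc) = 5 log₁₀(67900) − 5 = 19.159
M = m − 5 log₁₀(d/10) = 29.70 − 19.159 = 10.541

M ≈ 10.54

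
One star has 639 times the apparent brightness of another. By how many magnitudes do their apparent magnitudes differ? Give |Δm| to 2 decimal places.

|Δm| ≈ 7.01

Pogson: Δm = −2.5 log₁₀(ratio) = −2.5 log₁₀(639) = −2.5 × 2.8055 = -7.014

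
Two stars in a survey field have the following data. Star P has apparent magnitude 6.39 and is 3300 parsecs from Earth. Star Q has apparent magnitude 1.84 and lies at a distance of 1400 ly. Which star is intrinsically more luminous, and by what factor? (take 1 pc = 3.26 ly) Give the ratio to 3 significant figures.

Star P: M = m − 5 log₁₀ d + 5 = 6.39 − 5·3.5185 + 5 = -6.203
Star Q: d = 1400 ly / 3.26 = 429.4 pc
Star Q: M = m − 5 log₁₀ d + 5 = 1.84 − 5·2.6329 + 5 = -6.325
ΔM = M_P − M_Q = -6.203 − (-6.325) = 0.122; smaller M is more luminous → Star Q.
L ratio = 10^(0.4 |ΔM|) = 10^0.049 = 1.119

Star Q is more luminous, by a factor of 1.12.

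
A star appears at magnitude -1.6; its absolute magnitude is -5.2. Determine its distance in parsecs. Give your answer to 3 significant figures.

d ≈ 52.5 pc

μ = m − M = 3.600
m − M = 5 log₁₀ d − 5
log₁₀ d = (m − M)/5 + 1 = 1.7200
d = 10^1.7200 = 52.48 pc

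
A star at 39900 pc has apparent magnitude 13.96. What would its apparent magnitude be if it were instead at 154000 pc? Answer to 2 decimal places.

Flux ∝ 1/d², so Δm = 5 log₁₀(d₂/d₁) = 5 log₁₀(154000/39900) = 2.933
m₂ = m₁ + Δm = 13.96 + (2.933) = 16.893

m ≈ 16.89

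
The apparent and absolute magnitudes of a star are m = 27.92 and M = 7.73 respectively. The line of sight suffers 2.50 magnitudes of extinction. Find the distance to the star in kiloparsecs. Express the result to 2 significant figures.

d ≈ 35 kpc

m − M = 5 log₁₀(d/10 pc) + A  ⇒  27.92 − (7.73) − 2.50 = 5 log₁₀(d/10)
17.690 = 5 log₁₀(d/10)
log₁₀ d = (m − M − A)/5 + 1 = 4.5380
d = 10^4.5380 = 34510 pc
= 34.51 kpc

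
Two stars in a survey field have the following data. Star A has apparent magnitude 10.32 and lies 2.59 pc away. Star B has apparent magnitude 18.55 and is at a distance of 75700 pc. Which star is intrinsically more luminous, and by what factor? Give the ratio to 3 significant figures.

Star A: M = m − 5 log₁₀ d + 5 = 10.32 − 5·0.4133 + 5 = 13.254
Star B: M = m − 5 log₁₀ d + 5 = 18.55 − 5·4.8791 + 5 = -0.845
ΔM = M_A − M_B = 13.254 − (-0.845) = 14.099; smaller M is more luminous → Star B.
L ratio = 10^(0.4 |ΔM|) = 10^5.640 = 436100

Star B is more luminous, by a factor of 436000.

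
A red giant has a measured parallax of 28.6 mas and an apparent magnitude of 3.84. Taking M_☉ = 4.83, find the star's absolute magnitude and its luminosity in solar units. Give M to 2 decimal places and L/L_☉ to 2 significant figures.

d = 1/p = 1000/28.6 mas = 34.97 pc
M = m − 5 log₁₀ d + 5 = 3.84 − 5·1.5436 + 5 = 1.122
M − M_☉ = 1.122 − 4.83 = -3.708
L/L_☉ = 10^(−0.4 × -3.708) = 30.43

M ≈ 1.12; L/L_☉ ≈ 30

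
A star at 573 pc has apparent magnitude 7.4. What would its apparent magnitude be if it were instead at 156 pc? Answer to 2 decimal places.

Flux ∝ 1/d², so Δm = 5 log₁₀(d₂/d₁) = 5 log₁₀(156/573) = -2.825
m₂ = m₁ + Δm = 7.4 + (-2.825) = 4.575

m ≈ 4.57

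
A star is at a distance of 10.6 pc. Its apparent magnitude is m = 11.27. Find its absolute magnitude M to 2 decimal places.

5 log₁₀(d/10 pc) = 5 log₁₀(10.60) − 5 = 0.127
M = m − 5 log₁₀(d/10) = 11.27 − 0.127 = 11.143

M ≈ 11.14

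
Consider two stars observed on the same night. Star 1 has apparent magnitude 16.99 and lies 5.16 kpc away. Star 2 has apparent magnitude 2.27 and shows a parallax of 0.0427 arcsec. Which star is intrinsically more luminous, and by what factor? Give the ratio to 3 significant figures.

Star 2 is more luminous, by a factor of 15.9.

Star 1: d = 5.16 kpc = 5160 pc
Star 1: M = m − 5 log₁₀ d + 5 = 16.99 − 5·3.7126 + 5 = 3.427
Star 2: d = 1/p = 1/0.0427″ = 23.42 pc
Star 2: M = m − 5 log₁₀ d + 5 = 2.27 − 5·1.3696 + 5 = 0.422
ΔM = M_1 − M_2 = 3.427 − (0.422) = 3.005; smaller M is more luminous → Star 2.
L ratio = 10^(0.4 |ΔM|) = 10^1.202 = 15.92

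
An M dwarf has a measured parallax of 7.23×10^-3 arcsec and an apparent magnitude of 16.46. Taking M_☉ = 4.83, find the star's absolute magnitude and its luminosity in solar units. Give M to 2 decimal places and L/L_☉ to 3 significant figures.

d = 1/p = 1/7.23×10^-3″ = 138.3 pc
M = m − 5 log₁₀ d + 5 = 16.46 − 5·2.1409 + 5 = 10.756
M − M_☉ = 10.756 − 4.83 = 5.926
L/L_☉ = 10^(−0.4 × 5.926) = 4.263×10^-3

M ≈ 10.76; L/L_☉ ≈ 4.26×10^-3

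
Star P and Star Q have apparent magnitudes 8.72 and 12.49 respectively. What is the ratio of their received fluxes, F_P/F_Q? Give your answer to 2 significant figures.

F_P/F_Q ≈ 32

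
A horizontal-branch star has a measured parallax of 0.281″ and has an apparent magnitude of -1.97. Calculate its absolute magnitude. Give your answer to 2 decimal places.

d = 1/p = 1/0.281″ = 3.559 pc
5 log₁₀(d/10 pc) = 5 log₁₀(3.559) − 5 = -2.244
M = m − 5 log₁₀(d/10) = -1.97 + 2.244 = 0.274

M ≈ 0.27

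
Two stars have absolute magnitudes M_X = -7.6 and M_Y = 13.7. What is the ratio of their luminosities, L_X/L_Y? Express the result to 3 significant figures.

L_X/L_Y ≈ 3.31×10^8

ΔM = M_X − M_Y = -21.3
L_X/L_Y = 10^(−0.4 ΔM) = 10^8.520 = 3.311×10^8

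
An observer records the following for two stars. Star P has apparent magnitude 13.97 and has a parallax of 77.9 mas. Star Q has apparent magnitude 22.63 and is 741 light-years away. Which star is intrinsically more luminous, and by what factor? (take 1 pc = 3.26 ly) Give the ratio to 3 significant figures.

Star P is more luminous, by a factor of 9.28.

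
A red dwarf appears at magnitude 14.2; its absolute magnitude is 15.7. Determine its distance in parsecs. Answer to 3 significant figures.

μ = m − M = -1.500
m − M = 5 log₁₀ d − 5
log₁₀ d = (m − M)/5 + 1 = 0.7000
d = 10^0.7000 = 5.012 pc

d ≈ 5.01 pc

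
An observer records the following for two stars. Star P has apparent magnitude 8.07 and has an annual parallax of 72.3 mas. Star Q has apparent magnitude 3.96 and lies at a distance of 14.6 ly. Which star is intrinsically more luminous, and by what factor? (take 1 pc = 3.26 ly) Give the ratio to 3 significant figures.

Star Q is more luminous, by a factor of 4.62.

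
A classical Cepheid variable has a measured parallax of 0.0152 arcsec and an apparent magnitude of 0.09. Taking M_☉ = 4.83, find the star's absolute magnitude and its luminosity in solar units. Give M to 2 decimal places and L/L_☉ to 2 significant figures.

M ≈ -4.00; L/L_☉ ≈ 3400

d = 1/p = 1/0.0152″ = 65.79 pc
M = m − 5 log₁₀ d + 5 = 0.09 − 5·1.8182 + 5 = -4.001
M − M_☉ = -4.001 − 4.83 = -8.831
L/L_☉ = 10^(−0.4 × -8.831) = 3407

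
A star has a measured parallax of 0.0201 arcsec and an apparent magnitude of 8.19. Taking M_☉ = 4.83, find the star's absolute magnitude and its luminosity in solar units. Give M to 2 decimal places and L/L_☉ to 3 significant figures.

d = 1/p = 1/0.0201″ = 49.75 pc
M = m − 5 log₁₀ d + 5 = 8.19 − 5·1.6968 + 5 = 4.706
M − M_☉ = 4.706 − 4.83 = -0.124
L/L_☉ = 10^(−0.4 × -0.124) = 1.121

M ≈ 4.71; L/L_☉ ≈ 1.12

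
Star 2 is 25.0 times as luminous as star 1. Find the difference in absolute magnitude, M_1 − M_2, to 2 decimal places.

M_1 − M_2 ≈ 3.49

Pogson: ΔM = −2.5 log₁₀(ratio) = −2.5 log₁₀(25.0) = −2.5 × 1.3979 = -3.495
Star 2 is brighter so has the smaller magnitude: M_1 − M_2 is positive.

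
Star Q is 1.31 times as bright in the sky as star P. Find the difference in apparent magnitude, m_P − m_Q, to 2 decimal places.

m_P − m_Q ≈ 0.29

Pogson: Δm = −2.5 log₁₀(ratio) = −2.5 log₁₀(1.31) = −2.5 × 0.1173 = -0.293
Star Q is brighter so has the smaller magnitude: m_P − m_Q is positive.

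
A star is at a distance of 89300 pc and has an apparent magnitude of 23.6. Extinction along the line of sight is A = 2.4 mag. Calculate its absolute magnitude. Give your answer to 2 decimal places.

5 log₁₀(d/10 pc) = 5 log₁₀(89300) − 5 = 19.754
M = m − 5 log₁₀(d/10) − A = 23.6 − 19.754 − 2.4 = 1.446

M ≈ 1.45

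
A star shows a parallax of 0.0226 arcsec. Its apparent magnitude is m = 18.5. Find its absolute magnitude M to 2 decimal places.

M ≈ 15.27

d = 1/p = 1/0.0226″ = 44.25 pc
5 log₁₀(d/10 pc) = 5 log₁₀(44.25) − 5 = 3.229
M = m − 5 log₁₀(d/10) = 18.5 − 3.229 = 15.271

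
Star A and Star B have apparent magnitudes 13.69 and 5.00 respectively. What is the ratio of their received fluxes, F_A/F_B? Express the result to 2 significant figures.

F_A/F_B ≈ 3.3×10^-4

Magnitude difference = 8.69
Flux ratio = 10^(−0.4 Δm) = 10^(−0.4 × 8.69) = 10^-3.476 = 3.342×10^-4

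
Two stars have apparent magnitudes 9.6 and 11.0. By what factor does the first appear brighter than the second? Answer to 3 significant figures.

3.63

Magnitude difference = -1.4
Flux ratio = 10^(−0.4 Δm) = 10^(−0.4 × -1.4) = 10^0.560 = 3.631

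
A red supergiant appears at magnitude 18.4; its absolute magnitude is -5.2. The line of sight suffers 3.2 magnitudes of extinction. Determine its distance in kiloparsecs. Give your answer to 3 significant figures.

d ≈ 120 kpc

m − M = 5 log₁₀(d/10 pc) + A  ⇒  18.4 − (-5.2) − 3.2 = 5 log₁₀(d/10)
20.400 = 5 log₁₀(d/10)
log₁₀ d = (m − M − A)/5 + 1 = 5.0800
d = 10^5.0800 = 120200 pc
= 120.2 kpc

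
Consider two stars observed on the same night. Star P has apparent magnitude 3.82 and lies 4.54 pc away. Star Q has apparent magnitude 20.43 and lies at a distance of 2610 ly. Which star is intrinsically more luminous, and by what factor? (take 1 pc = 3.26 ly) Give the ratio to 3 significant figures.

Star P: M = m − 5 log₁₀ d + 5 = 3.82 − 5·0.6571 + 5 = 5.535
Star Q: d = 2610 ly / 3.26 = 800.6 pc
Star Q: M = m − 5 log₁₀ d + 5 = 20.43 − 5·2.9034 + 5 = 10.913
ΔM = M_P − M_Q = 5.535 − (10.913) = -5.378; smaller M is more luminous → Star P.
L ratio = 10^(0.4 |ΔM|) = 10^2.151 = 141.7

Star P is more luminous, by a factor of 142.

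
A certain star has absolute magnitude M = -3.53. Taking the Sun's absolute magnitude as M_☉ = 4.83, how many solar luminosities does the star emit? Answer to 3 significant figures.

M − M_☉ = -3.53 − 4.83 = -8.360
L/L_☉ = 10^(−0.4 (M − M_☉)) = 10^3.344 = 2208

L/L_☉ ≈ 2210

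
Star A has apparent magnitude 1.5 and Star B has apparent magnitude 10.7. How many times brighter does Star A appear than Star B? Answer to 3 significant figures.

4790

Δm = 1.5 − (10.7) = -9.2
Flux ratio = 10^(−0.4 Δm) = 10^(−0.4 × -9.2) = 10^3.680 = 4786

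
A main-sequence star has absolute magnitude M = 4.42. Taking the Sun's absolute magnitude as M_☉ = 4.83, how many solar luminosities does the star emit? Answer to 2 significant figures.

L/L_☉ ≈ 1.5

M − M_☉ = 4.42 − 4.83 = -0.410
L/L_☉ = 10^(−0.4 (M − M_☉)) = 10^0.164 = 1.459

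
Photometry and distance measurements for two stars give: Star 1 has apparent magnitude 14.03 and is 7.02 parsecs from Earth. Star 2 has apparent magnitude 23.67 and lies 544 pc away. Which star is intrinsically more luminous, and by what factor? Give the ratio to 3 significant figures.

Star 1 is more luminous, by a factor of 1.20.

Star 1: M = m − 5 log₁₀ d + 5 = 14.03 − 5·0.8463 + 5 = 14.798
Star 2: M = m − 5 log₁₀ d + 5 = 23.67 − 5·2.7356 + 5 = 14.992
ΔM = M_1 − M_2 = 14.798 − (14.992) = -0.194; smaller M is more luminous → Star 1.
L ratio = 10^(0.4 |ΔM|) = 10^0.077 = 1.195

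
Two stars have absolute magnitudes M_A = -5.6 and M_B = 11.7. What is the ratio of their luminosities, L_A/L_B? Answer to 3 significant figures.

L_A/L_B ≈ 8.32×10^6

ΔM = M_A − M_B = -17.3
L_A/L_B = 10^(−0.4 ΔM) = 10^6.920 = 8.318×10^6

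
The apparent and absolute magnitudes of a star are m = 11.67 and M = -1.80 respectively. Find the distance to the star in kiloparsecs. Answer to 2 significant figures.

d ≈ 4.9 kpc

μ = m − M = 13.470
m − M = 5 log₁₀ d − 5
log₁₀ d = (m − M)/5 + 1 = 3.6940
d = 10^3.6940 = 4943 pc
= 4.943 kpc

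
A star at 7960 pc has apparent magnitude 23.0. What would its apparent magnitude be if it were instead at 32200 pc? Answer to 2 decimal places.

Flux ∝ 1/d², so Δm = 5 log₁₀(d₂/d₁) = 5 log₁₀(32200/7960) = 3.035
m₂ = m₁ + Δm = 23.0 + (3.035) = 26.035

m ≈ 26.03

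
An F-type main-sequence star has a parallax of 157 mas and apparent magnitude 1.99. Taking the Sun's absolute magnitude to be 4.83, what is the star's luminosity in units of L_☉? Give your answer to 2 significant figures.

L/L_☉ ≈ 5.5

d = 1/p = 1000/157 mas = 6.369 pc
M = m − 5 log₁₀ d + 5 = 1.99 − 5·0.8041 + 5 = 2.969
M − M_☉ = 2.969 − 4.83 = -1.861
L/L_☉ = 10^(−0.4 × -1.861) = 5.549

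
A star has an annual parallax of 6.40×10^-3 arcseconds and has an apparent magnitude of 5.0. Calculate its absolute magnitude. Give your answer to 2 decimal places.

M ≈ -0.97

d = 1/p = 1/6.40×10^-3″ = 156.2 pc
5 log₁₀(d/10 pc) = 5 log₁₀(156.2) − 5 = 5.969
M = m − 5 log₁₀(d/10) = 5.0 − 5.969 = -0.969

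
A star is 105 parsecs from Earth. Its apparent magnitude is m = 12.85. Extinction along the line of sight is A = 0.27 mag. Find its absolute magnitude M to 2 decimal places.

5 log₁₀(d/10 pc) = 5 log₁₀(105.0) − 5 = 5.106
M = m − 5 log₁₀(d/10) − A = 12.85 − 5.106 − 0.27 = 7.474

M ≈ 7.47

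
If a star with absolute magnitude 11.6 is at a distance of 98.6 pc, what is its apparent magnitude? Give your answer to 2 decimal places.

m ≈ 16.57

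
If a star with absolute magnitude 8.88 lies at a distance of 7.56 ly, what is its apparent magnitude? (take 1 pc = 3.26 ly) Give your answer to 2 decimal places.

m ≈ 5.71

d = 7.56 ly / 3.26 = 2.319 pc
m = M + 5 log₁₀ d − 5 = 8.88 + 5·0.3653 − 5 = 5.707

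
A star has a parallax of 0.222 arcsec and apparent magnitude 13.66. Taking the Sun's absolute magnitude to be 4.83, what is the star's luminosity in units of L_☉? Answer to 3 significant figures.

L/L_☉ ≈ 5.96×10^-5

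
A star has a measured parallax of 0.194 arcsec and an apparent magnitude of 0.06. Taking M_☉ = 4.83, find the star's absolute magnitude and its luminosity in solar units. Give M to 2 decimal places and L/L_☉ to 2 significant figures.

M ≈ 1.50; L/L_☉ ≈ 21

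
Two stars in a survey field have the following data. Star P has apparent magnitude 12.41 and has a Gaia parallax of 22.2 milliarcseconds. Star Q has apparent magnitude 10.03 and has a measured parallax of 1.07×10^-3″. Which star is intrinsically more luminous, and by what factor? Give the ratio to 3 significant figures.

Star P: p = 22.2 mas = 0.0222″ → d = 1/p = 45.05 pc
Star P: M = m − 5 log₁₀ d + 5 = 12.41 − 5·1.6536 + 5 = 9.142
Star Q: d = 1/p = 1/1.07×10^-3″ = 934.6 pc
Star Q: M = m − 5 log₁₀ d + 5 = 10.03 − 5·2.9706 + 5 = 0.177
ΔM = M_P − M_Q = 9.142 − (0.177) = 8.965; smaller M is more luminous → Star Q.
L ratio = 10^(0.4 |ΔM|) = 10^3.586 = 3854

Star Q is more luminous, by a factor of 3850.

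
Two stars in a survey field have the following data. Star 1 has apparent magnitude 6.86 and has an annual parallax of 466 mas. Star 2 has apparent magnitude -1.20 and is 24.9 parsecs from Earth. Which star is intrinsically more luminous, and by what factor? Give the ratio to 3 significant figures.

Star 1: p = 466 mas = 0.466″ → d = 1/p = 2.146 pc
Star 1: M = m − 5 log₁₀ d + 5 = 6.86 − 5·0.3316 + 5 = 10.202
Star 2: M = m − 5 log₁₀ d + 5 = -1.20 − 5·1.3962 + 5 = -3.181
ΔM = M_1 − M_2 = 10.202 − (-3.181) = 13.383; smaller M is more luminous → Star 2.
L ratio = 10^(0.4 |ΔM|) = 10^5.353 = 225500

Star 2 is more luminous, by a factor of 226000.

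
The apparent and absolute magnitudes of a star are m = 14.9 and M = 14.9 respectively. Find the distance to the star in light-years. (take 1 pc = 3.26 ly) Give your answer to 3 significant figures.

d ≈ 32.6 ly

Distance modulus: m − M = 14.9 − (14.9) = 0.000
m − M = 5 log₁₀ d − 5
log₁₀ d = (m − M)/5 + 1 = 1.0000
d = 10^1.0000 = 10.00 pc
= 32.60 ly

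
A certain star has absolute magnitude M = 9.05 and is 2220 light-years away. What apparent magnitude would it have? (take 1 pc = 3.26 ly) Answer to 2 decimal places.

d = 2220 ly / 3.26 = 681.0 pc
m = M + 5 log₁₀ d − 5 = 9.05 + 5·2.8331 − 5 = 18.216

m ≈ 18.22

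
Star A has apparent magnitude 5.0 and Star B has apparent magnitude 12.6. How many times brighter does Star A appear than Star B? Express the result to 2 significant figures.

1100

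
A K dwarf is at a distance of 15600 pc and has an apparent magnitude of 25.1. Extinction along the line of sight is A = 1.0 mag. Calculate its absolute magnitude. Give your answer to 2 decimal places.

5 log₁₀(d/10 pc) = 5 log₁₀(15600) − 5 = 15.966
M = m − 5 log₁₀(d/10) − A = 25.1 − 15.966 − 1.0 = 8.134

M ≈ 8.13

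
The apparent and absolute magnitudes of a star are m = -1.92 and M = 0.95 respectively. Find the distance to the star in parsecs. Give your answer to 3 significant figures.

d ≈ 2.67 pc

Distance modulus: m − M = -1.92 − (0.95) = -2.870
m − M = 5 log₁₀ d − 5
log₁₀ d = (m − M)/5 + 1 = 0.4260
d = 10^0.4260 = 2.667 pc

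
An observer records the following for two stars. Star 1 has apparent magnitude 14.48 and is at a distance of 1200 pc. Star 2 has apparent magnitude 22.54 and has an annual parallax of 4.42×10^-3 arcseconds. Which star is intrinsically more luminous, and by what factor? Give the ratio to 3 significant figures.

Star 1 is more luminous, by a factor of 47100.

Star 1: M = m − 5 log₁₀ d + 5 = 14.48 − 5·3.0792 + 5 = 4.084
Star 2: d = 1/p = 1/4.42×10^-3″ = 226.2 pc
Star 2: M = m − 5 log₁₀ d + 5 = 22.54 − 5·2.3546 + 5 = 15.767
ΔM = M_1 − M_2 = 4.084 − (15.767) = -11.683; smaller M is more luminous → Star 1.
L ratio = 10^(0.4 |ΔM|) = 10^4.673 = 47120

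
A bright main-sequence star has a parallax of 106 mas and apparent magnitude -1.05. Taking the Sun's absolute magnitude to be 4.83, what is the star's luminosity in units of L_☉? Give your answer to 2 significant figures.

L/L_☉ ≈ 200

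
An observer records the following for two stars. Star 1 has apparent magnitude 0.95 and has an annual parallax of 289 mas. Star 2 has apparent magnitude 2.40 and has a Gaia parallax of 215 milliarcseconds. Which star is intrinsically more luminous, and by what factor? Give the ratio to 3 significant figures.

Star 1: p = 289 mas = 0.289″ → d = 1/p = 3.460 pc
Star 1: M = m − 5 log₁₀ d + 5 = 0.95 − 5·0.5391 + 5 = 3.254
Star 2: p = 215 mas = 0.215″ → d = 1/p = 4.651 pc
Star 2: M = m − 5 log₁₀ d + 5 = 2.40 − 5·0.6676 + 5 = 4.062
ΔM = M_1 − M_2 = 3.254 − (4.062) = -0.808; smaller M is more luminous → Star 1.
L ratio = 10^(0.4 |ΔM|) = 10^0.323 = 2.104

Star 1 is more luminous, by a factor of 2.10.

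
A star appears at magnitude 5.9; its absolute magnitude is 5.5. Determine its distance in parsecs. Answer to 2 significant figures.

d ≈ 12 pc

Distance modulus: m − M = 5.9 − (5.5) = 0.400
m − M = 5 log₁₀ d − 5
log₁₀ d = (m − M)/5 + 1 = 1.0800
d = 10^1.0800 = 12.02 pc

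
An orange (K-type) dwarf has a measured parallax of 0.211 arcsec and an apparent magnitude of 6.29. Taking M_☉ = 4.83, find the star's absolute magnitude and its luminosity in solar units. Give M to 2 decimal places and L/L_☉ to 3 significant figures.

d = 1/p = 1/0.211″ = 4.739 pc
M = m − 5 log₁₀ d + 5 = 6.29 − 5·0.6757 + 5 = 7.911
M − M_☉ = 7.911 − 4.83 = 3.081
L/L_☉ = 10^(−0.4 × 3.081) = 0.05854

M ≈ 7.91; L/L_☉ ≈ 0.0585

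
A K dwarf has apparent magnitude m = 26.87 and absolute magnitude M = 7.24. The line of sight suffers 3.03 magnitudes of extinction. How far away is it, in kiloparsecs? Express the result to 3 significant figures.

d ≈ 20.9 kpc

m − M = 5 log₁₀(d/10 pc) + A  ⇒  26.87 − (7.24) − 3.03 = 5 log₁₀(d/10)
16.600 = 5 log₁₀(d/10)
log₁₀ d = (m − M − A)/5 + 1 = 4.3200
d = 10^4.3200 = 20890 pc
= 20.89 kpc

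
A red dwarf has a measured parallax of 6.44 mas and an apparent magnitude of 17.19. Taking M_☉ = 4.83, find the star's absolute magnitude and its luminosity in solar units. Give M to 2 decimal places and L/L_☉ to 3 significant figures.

M ≈ 11.23; L/L_☉ ≈ 2.74×10^-3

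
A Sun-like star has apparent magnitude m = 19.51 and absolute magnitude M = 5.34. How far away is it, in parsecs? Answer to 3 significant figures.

μ = m − M = 14.170
m − M = 5 log₁₀ d − 5
log₁₀ d = (m − M)/5 + 1 = 3.8340
d = 10^3.8340 = 6823 pc

d ≈ 6820 pc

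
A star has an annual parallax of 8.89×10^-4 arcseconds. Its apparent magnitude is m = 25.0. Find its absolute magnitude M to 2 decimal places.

d = 1/p = 1/8.89×10^-4″ = 1125 pc
5 log₁₀(d/10 pc) = 5 log₁₀(1125) − 5 = 10.255
M = m − 5 log₁₀(d/10) = 25.0 − 10.255 = 14.745

M ≈ 14.74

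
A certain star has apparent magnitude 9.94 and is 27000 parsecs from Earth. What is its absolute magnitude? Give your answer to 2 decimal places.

5 log₁₀(d/10 pc) = 5 log₁₀(27000) − 5 = 17.157
M = m − 5 log₁₀(d/10) = 9.94 − 17.157 = -7.217

M ≈ -7.22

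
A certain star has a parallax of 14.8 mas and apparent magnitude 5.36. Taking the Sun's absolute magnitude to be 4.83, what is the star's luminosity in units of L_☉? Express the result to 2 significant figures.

L/L_☉ ≈ 28

d = 1/p = 1000/14.8 mas = 67.57 pc
M = m − 5 log₁₀ d + 5 = 5.36 − 5·1.8297 + 5 = 1.211
M − M_☉ = 1.211 − 4.83 = -3.619
L/L_☉ = 10^(−0.4 × -3.619) = 28.02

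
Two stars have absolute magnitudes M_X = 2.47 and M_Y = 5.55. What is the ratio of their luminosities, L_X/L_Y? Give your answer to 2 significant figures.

ΔM = M_X − M_Y = -3.08
L_X/L_Y = 10^(−0.4 ΔM) = 10^1.232 = 17.06

L_X/L_Y ≈ 17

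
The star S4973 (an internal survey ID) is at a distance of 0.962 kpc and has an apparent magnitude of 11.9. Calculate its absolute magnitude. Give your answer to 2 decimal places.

M ≈ 1.98

d = 0.962 kpc = 962.0 pc
5 log₁₀(d/10 pc) = 5 log₁₀(962.0) − 5 = 9.916
M = m − 5 log₁₀(d/10) = 11.9 − 9.916 = 1.984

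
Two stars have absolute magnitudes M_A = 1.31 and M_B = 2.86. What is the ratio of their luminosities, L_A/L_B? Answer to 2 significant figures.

L_A/L_B ≈ 4.2

ΔM = M_A − M_B = -1.55
L_A/L_B = 10^(−0.4 ΔM) = 10^0.620 = 4.169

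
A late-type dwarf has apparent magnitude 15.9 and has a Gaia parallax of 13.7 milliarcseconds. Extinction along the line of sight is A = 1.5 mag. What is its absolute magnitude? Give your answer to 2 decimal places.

p = 13.7 mas = 0.0137″ → d = 1/p = 72.99 pc
5 log₁₀(d/10 pc) = 5 log₁₀(72.99) − 5 = 4.316
M = m − 5 log₁₀(d/10) − A = 15.9 − 4.316 − 1.5 = 10.084

M ≈ 10.08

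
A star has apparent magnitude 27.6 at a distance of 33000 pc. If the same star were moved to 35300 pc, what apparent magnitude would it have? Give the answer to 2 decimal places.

Flux ∝ 1/d², so Δm = 5 log₁₀(d₂/d₁) = 5 log₁₀(35300/33000) = 0.146
m₂ = m₁ + Δm = 27.6 + (0.146) = 27.746

m ≈ 27.75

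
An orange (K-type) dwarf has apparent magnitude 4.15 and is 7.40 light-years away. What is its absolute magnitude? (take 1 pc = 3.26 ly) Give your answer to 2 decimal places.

M ≈ 7.37

d = 7.40 ly / 3.26 = 2.270 pc
5 log₁₀(d/10 pc) = 5 log₁₀(2.270) − 5 = -3.220
M = m − 5 log₁₀(d/10) = 4.15 + 3.220 = 7.370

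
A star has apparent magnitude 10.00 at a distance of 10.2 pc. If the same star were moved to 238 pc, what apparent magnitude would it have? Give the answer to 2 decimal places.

m ≈ 16.84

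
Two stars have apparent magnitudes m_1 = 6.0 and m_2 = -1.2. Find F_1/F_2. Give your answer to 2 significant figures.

Δm = 6.0 − (-1.2) = 7.2
Flux ratio = 10^(−0.4 Δm) = 10^(−0.4 × 7.2) = 10^-2.880 = 1.318×10^-3

F_1/F_2 ≈ 1.3×10^-3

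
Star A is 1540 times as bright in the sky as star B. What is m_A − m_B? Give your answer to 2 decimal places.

m_A − m_B ≈ -7.97

Pogson: Δm = −2.5 log₁₀(ratio) = −2.5 log₁₀(1540) = −2.5 × 3.1875 = -7.969
Star A is brighter, so it has the smaller magnitude: the difference is negative.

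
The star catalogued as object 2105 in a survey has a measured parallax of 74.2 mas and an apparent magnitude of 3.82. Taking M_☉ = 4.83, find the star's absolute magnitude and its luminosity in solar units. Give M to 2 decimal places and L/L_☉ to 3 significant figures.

M ≈ 3.17; L/L_☉ ≈ 4.60

d = 1/p = 1000/74.2 mas = 13.48 pc
M = m − 5 log₁₀ d + 5 = 3.82 − 5·1.1296 + 5 = 3.172
M − M_☉ = 3.172 − 4.83 = -1.658
L/L_☉ = 10^(−0.4 × -1.658) = 4.605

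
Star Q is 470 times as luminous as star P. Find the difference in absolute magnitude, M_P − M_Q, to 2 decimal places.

M_P − M_Q ≈ 6.68

Pogson: ΔM = −2.5 log₁₀(ratio) = −2.5 log₁₀(470) = −2.5 × 2.6721 = -6.680
Star Q is brighter so has the smaller magnitude: M_P − M_Q is positive.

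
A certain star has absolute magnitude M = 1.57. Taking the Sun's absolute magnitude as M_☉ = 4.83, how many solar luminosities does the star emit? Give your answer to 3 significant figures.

L/L_☉ ≈ 20.1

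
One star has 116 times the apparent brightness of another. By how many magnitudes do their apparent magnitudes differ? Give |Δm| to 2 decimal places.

|Δm| ≈ 5.16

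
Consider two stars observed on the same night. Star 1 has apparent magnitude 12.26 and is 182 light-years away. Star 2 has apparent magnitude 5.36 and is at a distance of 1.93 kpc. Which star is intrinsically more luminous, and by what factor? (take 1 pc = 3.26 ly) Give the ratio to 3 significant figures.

Star 2 is more luminous, by a factor of 688000.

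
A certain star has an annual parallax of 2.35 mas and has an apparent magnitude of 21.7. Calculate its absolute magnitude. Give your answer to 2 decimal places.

M ≈ 13.56

p = 2.35 mas = 2.35×10^-3″ → d = 1/p = 425.5 pc
5 log₁₀(d/10 pc) = 5 log₁₀(425.5) − 5 = 8.145
M = m − 5 log₁₀(d/10) = 21.7 − 8.145 = 13.555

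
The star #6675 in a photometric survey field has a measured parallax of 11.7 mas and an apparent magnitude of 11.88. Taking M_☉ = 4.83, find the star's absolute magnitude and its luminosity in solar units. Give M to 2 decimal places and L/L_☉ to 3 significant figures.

M ≈ 7.22; L/L_☉ ≈ 0.111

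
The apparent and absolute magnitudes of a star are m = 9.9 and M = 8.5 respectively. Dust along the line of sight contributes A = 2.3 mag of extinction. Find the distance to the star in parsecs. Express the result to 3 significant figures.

m − M = 5 log₁₀(d/10 pc) + A  ⇒  9.9 − (8.5) − 2.3 = 5 log₁₀(d/10)
-0.900 = 5 log₁₀(d/10)
log₁₀ d = (m − M − A)/5 + 1 = 0.8200
d = 10^0.8200 = 6.607 pc

d ≈ 6.61 pc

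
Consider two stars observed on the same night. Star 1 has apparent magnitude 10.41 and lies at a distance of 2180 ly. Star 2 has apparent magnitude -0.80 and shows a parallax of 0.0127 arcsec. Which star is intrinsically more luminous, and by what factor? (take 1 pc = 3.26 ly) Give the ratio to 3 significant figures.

Star 2 is more luminous, by a factor of 423.

Star 1: d = 2180 ly / 3.26 = 668.7 pc
Star 1: M = m − 5 log₁₀ d + 5 = 10.41 − 5·2.8252 + 5 = 1.284
Star 2: d = 1/p = 1/0.0127″ = 78.74 pc
Star 2: M = m − 5 log₁₀ d + 5 = -0.80 − 5·1.8962 + 5 = -5.281
ΔM = M_1 − M_2 = 1.284 − (-5.281) = 6.565; smaller M is more luminous → Star 2.
L ratio = 10^(0.4 |ΔM|) = 10^2.626 = 422.6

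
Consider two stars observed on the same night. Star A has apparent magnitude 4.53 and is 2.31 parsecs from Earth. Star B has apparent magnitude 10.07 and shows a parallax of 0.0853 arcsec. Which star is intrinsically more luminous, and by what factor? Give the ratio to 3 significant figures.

Star A: M = m − 5 log₁₀ d + 5 = 4.53 − 5·0.3636 + 5 = 7.712
Star B: d = 1/p = 1/0.0853″ = 11.72 pc
Star B: M = m − 5 log₁₀ d + 5 = 10.07 − 5·1.0691 + 5 = 9.725
ΔM = M_A − M_B = 7.712 − (9.725) = -2.013; smaller M is more luminous → Star A.
L ratio = 10^(0.4 |ΔM|) = 10^0.805 = 6.384

Star A is more luminous, by a factor of 6.38.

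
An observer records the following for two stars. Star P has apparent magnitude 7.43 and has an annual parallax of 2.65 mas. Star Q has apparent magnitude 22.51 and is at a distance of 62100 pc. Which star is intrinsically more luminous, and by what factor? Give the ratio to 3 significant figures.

Star P is more luminous, by a factor of 39.7.

Star P: p = 2.65 mas = 2.65×10^-3″ → d = 1/p = 377.4 pc
Star P: M = m − 5 log₁₀ d + 5 = 7.43 − 5·2.5768 + 5 = -0.454
Star Q: M = m − 5 log₁₀ d + 5 = 22.51 − 5·4.7931 + 5 = 3.545
ΔM = M_P − M_Q = -0.454 − (3.545) = -3.998; smaller M is more luminous → Star P.
L ratio = 10^(0.4 |ΔM|) = 10^1.599 = 39.75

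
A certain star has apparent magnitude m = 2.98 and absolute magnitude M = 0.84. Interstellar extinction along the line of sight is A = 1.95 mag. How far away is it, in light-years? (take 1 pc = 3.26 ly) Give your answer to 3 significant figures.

m − M = 5 log₁₀(d/10 pc) + A  ⇒  2.98 − (0.84) − 1.95 = 5 log₁₀(d/10)
0.190 = 5 log₁₀(d/10)
log₁₀ d = (m − M − A)/5 + 1 = 1.0380
d = 10^1.0380 = 10.91 pc
= 35.58 ly

d ≈ 35.6 ly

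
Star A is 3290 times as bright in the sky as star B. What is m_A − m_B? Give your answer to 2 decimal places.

m_A − m_B ≈ -8.79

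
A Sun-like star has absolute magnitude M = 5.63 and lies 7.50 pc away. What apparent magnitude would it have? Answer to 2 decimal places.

m = M + 5 log₁₀ d − 5 = 5.63 + 5·0.8751 − 5 = 5.005

m ≈ 5.01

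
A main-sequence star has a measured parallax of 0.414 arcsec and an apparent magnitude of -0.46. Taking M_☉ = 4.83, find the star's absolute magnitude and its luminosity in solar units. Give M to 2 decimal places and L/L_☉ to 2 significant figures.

M ≈ 2.63; L/L_☉ ≈ 7.6

d = 1/p = 1/0.414″ = 2.415 pc
M = m − 5 log₁₀ d + 5 = -0.46 − 5·0.3830 + 5 = 2.625
M − M_☉ = 2.625 − 4.83 = -2.205
L/L_☉ = 10^(−0.4 × -2.205) = 7.621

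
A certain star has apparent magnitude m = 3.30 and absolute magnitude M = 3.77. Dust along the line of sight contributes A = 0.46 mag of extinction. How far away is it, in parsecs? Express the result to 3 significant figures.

m − M = 5 log₁₀(d/10 pc) + A  ⇒  3.30 − (3.77) − 0.46 = 5 log₁₀(d/10)
-0.930 = 5 log₁₀(d/10)
log₁₀ d = (m − M − A)/5 + 1 = 0.8140
d = 10^0.8140 = 6.516 pc

d ≈ 6.52 pc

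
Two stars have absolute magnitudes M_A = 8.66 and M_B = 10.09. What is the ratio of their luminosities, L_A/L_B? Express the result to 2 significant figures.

L_A/L_B ≈ 3.7

ΔM = M_A − M_B = -1.43
L_A/L_B = 10^(−0.4 ΔM) = 10^0.572 = 3.733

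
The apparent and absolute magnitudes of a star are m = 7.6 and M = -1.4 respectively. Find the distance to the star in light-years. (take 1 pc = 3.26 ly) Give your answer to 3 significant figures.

Distance modulus: m − M = 7.6 − (-1.4) = 9.000
m − M = 5 log₁₀ d − 5
log₁₀ d = (m − M)/5 + 1 = 2.8000
d = 10^2.8000 = 631.0 pc
= 2057 ly

d ≈ 2060 ly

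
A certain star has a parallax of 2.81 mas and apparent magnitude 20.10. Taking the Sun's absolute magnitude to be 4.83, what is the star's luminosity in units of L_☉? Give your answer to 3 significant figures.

L/L_☉ ≈ 9.88×10^-4

d = 1/p = 1000/2.81 mas = 355.9 pc
M = m − 5 log₁₀ d + 5 = 20.10 − 5·2.5513 + 5 = 12.344
M − M_☉ = 12.344 − 4.83 = 7.514
L/L_☉ = 10^(−0.4 × 7.514) = 9.876×10^-4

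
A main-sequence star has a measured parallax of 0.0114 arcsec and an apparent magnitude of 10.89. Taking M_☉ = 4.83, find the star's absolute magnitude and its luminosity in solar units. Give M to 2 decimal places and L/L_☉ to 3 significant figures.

M ≈ 6.17; L/L_☉ ≈ 0.290

d = 1/p = 1/0.0114″ = 87.72 pc
M = m − 5 log₁₀ d + 5 = 10.89 − 5·1.9431 + 5 = 6.175
M − M_☉ = 6.175 − 4.83 = 1.345
L/L_☉ = 10^(−0.4 × 1.345) = 0.2899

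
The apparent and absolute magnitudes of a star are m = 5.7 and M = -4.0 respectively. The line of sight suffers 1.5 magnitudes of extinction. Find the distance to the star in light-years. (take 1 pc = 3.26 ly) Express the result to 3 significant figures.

m − M = 5 log₁₀(d/10 pc) + A  ⇒  5.7 − (-4.0) − 1.5 = 5 log₁₀(d/10)
8.200 = 5 log₁₀(d/10)
log₁₀ d = (m − M − A)/5 + 1 = 2.6400
d = 10^2.6400 = 436.5 pc
= 1423 ly

d ≈ 1420 ly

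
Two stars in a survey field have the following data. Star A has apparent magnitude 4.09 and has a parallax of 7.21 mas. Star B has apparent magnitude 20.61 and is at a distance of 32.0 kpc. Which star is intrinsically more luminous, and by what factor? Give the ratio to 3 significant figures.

Star A is more luminous, by a factor of 76.2.

Star A: p = 7.21 mas = 7.21×10^-3″ → d = 1/p = 138.7 pc
Star A: M = m − 5 log₁₀ d + 5 = 4.09 − 5·2.1421 + 5 = -1.620
Star B: d = 32.0 kpc = 32000 pc
Star B: M = m − 5 log₁₀ d + 5 = 20.61 − 5·4.5051 + 5 = 3.084
ΔM = M_A − M_B = -1.620 − (3.084) = -4.705; smaller M is more luminous → Star A.
L ratio = 10^(0.4 |ΔM|) = 10^1.882 = 76.18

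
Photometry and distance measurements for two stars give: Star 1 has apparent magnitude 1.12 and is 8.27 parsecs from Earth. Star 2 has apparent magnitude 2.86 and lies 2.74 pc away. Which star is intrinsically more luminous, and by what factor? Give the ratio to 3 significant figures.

Star 1 is more luminous, by a factor of 45.2.

Star 1: M = m − 5 log₁₀ d + 5 = 1.12 − 5·0.9175 + 5 = 1.532
Star 2: M = m − 5 log₁₀ d + 5 = 2.86 − 5·0.4378 + 5 = 5.671
ΔM = M_1 − M_2 = 1.532 − (5.671) = -4.139; smaller M is more luminous → Star 1.
L ratio = 10^(0.4 |ΔM|) = 10^1.656 = 45.24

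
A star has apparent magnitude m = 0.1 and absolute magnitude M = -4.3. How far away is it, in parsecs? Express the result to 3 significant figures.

μ = m − M = 4.400
m − M = 5 log₁₀ d − 5
log₁₀ d = (m − M)/5 + 1 = 1.8800
d = 10^1.8800 = 75.86 pc

d ≈ 75.9 pc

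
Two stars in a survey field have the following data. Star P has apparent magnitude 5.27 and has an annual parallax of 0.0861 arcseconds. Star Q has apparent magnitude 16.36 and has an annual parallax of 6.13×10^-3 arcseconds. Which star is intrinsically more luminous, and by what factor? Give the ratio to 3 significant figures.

Star P is more luminous, by a factor of 138.

Star P: d = 1/p = 1/0.0861″ = 11.61 pc
Star P: M = m − 5 log₁₀ d + 5 = 5.27 − 5·1.0650 + 5 = 4.945
Star Q: d = 1/p = 1/6.13×10^-3″ = 163.1 pc
Star Q: M = m − 5 log₁₀ d + 5 = 16.36 − 5·2.2125 + 5 = 10.297
ΔM = M_P − M_Q = 4.945 − (10.297) = -5.352; smaller M is more luminous → Star P.
L ratio = 10^(0.4 |ΔM|) = 10^2.141 = 138.3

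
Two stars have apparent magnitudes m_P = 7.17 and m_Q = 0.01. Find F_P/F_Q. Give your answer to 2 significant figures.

Δm = 7.17 − (0.01) = 7.16
Flux ratio = 10^(−0.4 Δm) = 10^(−0.4 × 7.16) = 10^-2.864 = 1.368×10^-3

F_P/F_Q ≈ 1.4×10^-3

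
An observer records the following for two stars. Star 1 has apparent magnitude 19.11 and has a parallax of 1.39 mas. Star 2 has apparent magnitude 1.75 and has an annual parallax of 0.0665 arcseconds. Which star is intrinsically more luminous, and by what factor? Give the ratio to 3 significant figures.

Star 1: p = 1.39 mas = 1.39×10^-3″ → d = 1/p = 719.4 pc
Star 1: M = m − 5 log₁₀ d + 5 = 19.11 − 5·2.8570 + 5 = 9.825
Star 2: d = 1/p = 1/0.0665″ = 15.04 pc
Star 2: M = m − 5 log₁₀ d + 5 = 1.75 − 5·1.1772 + 5 = 0.864
ΔM = M_1 − M_2 = 9.825 − (0.864) = 8.961; smaller M is more luminous → Star 2.
L ratio = 10^(0.4 |ΔM|) = 10^3.584 = 3840

Star 2 is more luminous, by a factor of 3840.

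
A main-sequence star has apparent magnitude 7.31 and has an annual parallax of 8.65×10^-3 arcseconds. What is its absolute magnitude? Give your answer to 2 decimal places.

d = 1/p = 1/8.65×10^-3″ = 115.6 pc
5 log₁₀(d/10 pc) = 5 log₁₀(115.6) − 5 = 5.315
M = m − 5 log₁₀(d/10) = 7.31 − 5.315 = 1.995

M ≈ 2.00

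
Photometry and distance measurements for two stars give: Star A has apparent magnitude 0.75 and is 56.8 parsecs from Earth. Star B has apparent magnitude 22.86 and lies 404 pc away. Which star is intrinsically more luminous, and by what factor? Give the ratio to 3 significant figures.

Star A: M = m − 5 log₁₀ d + 5 = 0.75 − 5·1.7543 + 5 = -3.022
Star B: M = m − 5 log₁₀ d + 5 = 22.86 − 5·2.6064 + 5 = 14.828
ΔM = M_A − M_B = -3.022 − (14.828) = -17.850; smaller M is more luminous → Star A.
L ratio = 10^(0.4 |ΔM|) = 10^7.140 = 1.380×10^7

Star A is more luminous, by a factor of 1.38×10^7.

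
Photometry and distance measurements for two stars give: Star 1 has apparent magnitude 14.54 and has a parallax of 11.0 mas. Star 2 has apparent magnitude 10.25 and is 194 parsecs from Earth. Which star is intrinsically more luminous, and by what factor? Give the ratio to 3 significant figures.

Star 1: p = 11.0 mas = 0.0110″ → d = 1/p = 90.91 pc
Star 1: M = m − 5 log₁₀ d + 5 = 14.54 − 5·1.9586 + 5 = 9.747
Star 2: M = m − 5 log₁₀ d + 5 = 10.25 − 5·2.2878 + 5 = 3.811
ΔM = M_1 − M_2 = 9.747 − (3.811) = 5.936; smaller M is more luminous → Star 2.
L ratio = 10^(0.4 |ΔM|) = 10^2.374 = 236.8

Star 2 is more luminous, by a factor of 237.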